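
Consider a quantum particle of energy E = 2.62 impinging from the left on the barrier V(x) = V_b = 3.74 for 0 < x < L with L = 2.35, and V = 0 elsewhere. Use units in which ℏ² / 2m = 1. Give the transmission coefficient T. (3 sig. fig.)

T = 0.0230

Since E < V_b the interior solution is evanescent with decay constant κ = √(2m(V_b − E))/ℏ = 1.058.
κL = 2.487, sinh(κL) = 5.971.
Matching ψ, ψ′ at both faces gives T = [1 + V_b² sinh²(κL) / (4E(V_b − E))]⁻¹ = 1/43.49 = 0.0230.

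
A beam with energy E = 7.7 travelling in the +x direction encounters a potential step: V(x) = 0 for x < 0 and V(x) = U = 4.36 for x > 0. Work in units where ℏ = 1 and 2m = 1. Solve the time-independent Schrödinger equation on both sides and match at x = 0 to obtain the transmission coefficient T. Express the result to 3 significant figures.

T = 0.958

The wavenumbers are k₁ = √(2mE)/ℏ = 2.775 on the left and k₂ = √(2m(E − U))/ℏ = 1.828 on the right.
Continuity of ψ and ψ′ at the step yields the reflection amplitude r = (k₁ − k₂)/(k₁ + k₂) = 0.2058; thus R = |r|² = 0.04237, T = 0.9576.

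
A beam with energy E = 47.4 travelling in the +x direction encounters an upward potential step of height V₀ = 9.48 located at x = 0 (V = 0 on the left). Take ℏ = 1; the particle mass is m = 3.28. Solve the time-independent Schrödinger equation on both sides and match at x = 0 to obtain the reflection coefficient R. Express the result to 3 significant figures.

R = 0.00311

On each side the TISE gives plane waves with k = √(2m(E − V))/ℏ: k₁ = √(2·3.28·47.4) = 17.63, k₂ = √(2·3.28·37.92) = 15.77.
Matching ψ and ψ′ at x = 0 gives r = (k₁ − k₂)/(k₁ + k₂), so R = r² = 0.003106 and T = 1 − R = 0.9969.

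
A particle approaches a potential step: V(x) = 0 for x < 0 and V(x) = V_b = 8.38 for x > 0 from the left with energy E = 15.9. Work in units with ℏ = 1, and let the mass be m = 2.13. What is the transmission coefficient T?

The wavenumbers are k₁ = √(2mE)/ℏ = 8.230 on the left and k₂ = √(2m(E − V_b))/ℏ = 5.660 on the right.
Matching ψ and ψ′ at x = 0 gives r = (k₁ − k₂)/(k₁ + k₂), so R = r² = 0.03424 and T = 1 − R = 0.9658.

T = 0.966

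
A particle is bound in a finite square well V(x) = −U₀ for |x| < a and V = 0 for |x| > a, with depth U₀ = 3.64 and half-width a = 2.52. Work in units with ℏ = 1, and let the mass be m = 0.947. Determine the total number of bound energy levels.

Define the well-strength parameter z₀ = (a/ℏ)√(2mU₀) = 2.52 × √(2·0.947·3.64) = 6.617.
A new bound state (alternating even/odd) appears each time z₀ passes a multiple of π/2, so N = ⌊2z₀/π⌋ + 1 = ⌊4.212⌋ + 1 = 5.

N = 5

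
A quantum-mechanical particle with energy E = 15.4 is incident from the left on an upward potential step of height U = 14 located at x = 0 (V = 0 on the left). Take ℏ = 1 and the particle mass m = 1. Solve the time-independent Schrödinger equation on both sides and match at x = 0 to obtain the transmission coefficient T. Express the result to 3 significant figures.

The wavenumbers are k₁ = √(2mE)/ℏ = 5.550 on the left and k₂ = √(2m(E − U))/ℏ = 1.673 on the right.
Matching ψ and ψ′ at x = 0 gives r = (k₁ − k₂)/(k₁ + k₂), so R = r² = 0.2880 and T = 1 − R = 0.7120.

T = 0.712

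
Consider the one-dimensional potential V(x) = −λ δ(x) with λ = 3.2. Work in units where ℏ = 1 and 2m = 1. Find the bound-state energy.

For x ≠ 0 the bound state is ψ ∝ e^{−κ|x|}; integrating the TISE across the delta gives the cusp condition 2κ = 2mλ/ℏ², so κ = 1.600.
Then E = −ℏ²κ²/(2m) = −mλ²/(2ℏ²) = -2.560.

E = -2.56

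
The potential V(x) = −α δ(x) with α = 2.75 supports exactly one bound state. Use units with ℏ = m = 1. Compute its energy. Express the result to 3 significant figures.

E = -3.78

The bound state is ψ(x) = √κ e^{−κ|x|}. The derivative jump ψ'(0⁺) − ψ'(0⁻) = −(2mα/ℏ²)ψ(0) fixes κ = mα/ℏ² = 2.750.
Then E = −ℏ²κ²/(2m) = −mα²/(2ℏ²) = -3.781.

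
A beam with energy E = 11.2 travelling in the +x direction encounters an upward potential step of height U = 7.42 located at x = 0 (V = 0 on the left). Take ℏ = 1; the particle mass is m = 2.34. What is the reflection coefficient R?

R = 0.0703

On each side the TISE gives plane waves with k = √(2m(E − V))/ℏ: k₁ = √(2·2.34·11.2) = 7.240, k₂ = √(2·2.34·3.78) = 4.206.
Continuity of ψ and ψ′ at the step yields the reflection amplitude r = (k₁ − k₂)/(k₁ + k₂) = 0.2651; thus R = |r|² = 0.07026, T = 0.9297.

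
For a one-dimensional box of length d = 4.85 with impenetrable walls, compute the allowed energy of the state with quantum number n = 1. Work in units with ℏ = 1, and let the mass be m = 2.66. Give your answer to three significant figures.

E = 0.0789

Requiring ψ(0) = ψ(d) = 0 quantises k = nπ/d, hence E_n = ℏ²k²/2m = n²π²ℏ²/(2md²).
E_1 = 1² × π² / (2 × 2.66 × 4.85²) = 0.07887.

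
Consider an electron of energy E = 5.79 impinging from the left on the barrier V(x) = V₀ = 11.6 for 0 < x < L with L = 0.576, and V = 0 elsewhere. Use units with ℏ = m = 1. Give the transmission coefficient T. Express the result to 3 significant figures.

T = 0.0758

Since E < V₀ the interior solution is evanescent with decay constant κ = √(2m(V₀ − E))/ℏ = 3.409.
κL = 1.963, sinh(κL) = 3.492.
The exact tunnelling result is T⁻¹ = 1 + V₀² sinh²(κL) / [4E(V₀ − E)] = 13.19, so T = 0.0758.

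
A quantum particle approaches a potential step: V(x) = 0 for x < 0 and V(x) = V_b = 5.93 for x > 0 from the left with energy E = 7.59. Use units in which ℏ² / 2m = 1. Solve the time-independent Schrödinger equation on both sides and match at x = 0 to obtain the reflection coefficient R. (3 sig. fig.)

R = 0.132

The wavenumbers are k₁ = √(2mE)/ℏ = 2.755 on the left and k₂ = √(2m(E − V_b))/ℏ = 1.288 on the right.
Matching ψ and ψ′ at x = 0 gives r = (k₁ − k₂)/(k₁ + k₂), so R = r² = 0.1316 and T = 1 − R = 0.8684.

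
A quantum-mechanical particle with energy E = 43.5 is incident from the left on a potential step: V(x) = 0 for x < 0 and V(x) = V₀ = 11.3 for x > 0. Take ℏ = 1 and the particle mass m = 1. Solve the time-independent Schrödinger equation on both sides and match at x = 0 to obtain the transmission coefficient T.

T = 0.994

On each side the TISE gives plane waves with k = √(2m(E − V))/ℏ: k₁ = √(2·1·43.5) = 9.327, k₂ = √(2·1·32.2) = 8.025.
Continuity of ψ and ψ′ at the step yields the reflection amplitude r = (k₁ − k₂)/(k₁ + k₂) = 0.07506; thus R = |r|² = 0.005634, T = 0.9944.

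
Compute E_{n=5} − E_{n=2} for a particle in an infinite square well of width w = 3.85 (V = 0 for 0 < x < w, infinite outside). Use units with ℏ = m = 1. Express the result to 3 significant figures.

E_n = n²π²ℏ²/(2mw²), so ΔE = (5² − 2²) π²ℏ²/(2mw²).
ΔE = 21 × π² / (2 × 1 × 3.85²) = 6.991.

ΔE = 6.99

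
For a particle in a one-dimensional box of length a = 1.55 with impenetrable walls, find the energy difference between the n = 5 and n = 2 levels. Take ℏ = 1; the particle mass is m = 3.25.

ΔE = 13.3

E_n = n²π²ℏ²/(2ma²), so ΔE = (5² − 2²) π²ℏ²/(2ma²).
ΔE = 21 × π² / (2 × 3.25 × 1.55²) = 13.27.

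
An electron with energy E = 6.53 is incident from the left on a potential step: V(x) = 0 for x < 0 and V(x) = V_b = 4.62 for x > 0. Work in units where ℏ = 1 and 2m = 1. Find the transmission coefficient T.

On each side the TISE gives plane waves with k = √(2m(E − V))/ℏ: k₁ = √(2·½·6.53) = 2.555, k₂ = √(2·½·1.91) = 1.382.
Continuity of ψ and ψ′ at the step yields the reflection amplitude r = (k₁ − k₂)/(k₁ + k₂) = 0.2980; thus R = |r|² = 0.08881, T = 0.9112.

T = 0.911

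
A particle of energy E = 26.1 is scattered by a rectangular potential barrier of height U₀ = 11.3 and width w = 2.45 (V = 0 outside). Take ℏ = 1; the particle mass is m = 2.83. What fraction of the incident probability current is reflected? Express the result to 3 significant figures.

Above the barrier the interior wavenumber is k₂ = √(2m(E − U₀))/ℏ = 9.152, giving phase k₂w = 22.42.
T = [1 + U₀² sin²(k₂w) / (4E(E − U₀))]⁻¹ = 1/1.015 = 0.986.
R = 1 − T = 0.0143.

R = 0.0143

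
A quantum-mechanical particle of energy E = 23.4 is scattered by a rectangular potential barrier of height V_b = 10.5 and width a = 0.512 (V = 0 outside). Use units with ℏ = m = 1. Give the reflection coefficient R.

E > V_b: inside the barrier k₂ = √(2m(E − V_b))/ℏ = 5.079, k₂a = 2.601.
T = [1 + V_b² sin²(k₂a) / (4E(E − V_b))]⁻¹ = 1/1.024 = 0.976.
R = 1 − T = 0.0236.

R = 0.0236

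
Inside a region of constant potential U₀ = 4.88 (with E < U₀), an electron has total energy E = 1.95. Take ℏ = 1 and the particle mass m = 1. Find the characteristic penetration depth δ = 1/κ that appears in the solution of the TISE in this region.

Since E < U₀ the TISE in this region is ψ'' = κ²ψ with κ = √(2m(U₀ − E))/ℏ.
κ = √(2 × 1 × 2.93) = 2.421. The penetration depth is δ = 1/κ = 0.413.

δ = 0.413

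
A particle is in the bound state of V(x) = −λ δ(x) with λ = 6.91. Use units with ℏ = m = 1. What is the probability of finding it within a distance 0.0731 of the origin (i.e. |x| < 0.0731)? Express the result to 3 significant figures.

The normalised bound state is ψ = √κ e^{−κ|x|} with κ = mλ/ℏ² = 6.910.
P(|x| < d) = ∫_{−d}^{d} κ e^{−2κ|x|} dx = 1 − e^{−2κd} = 1 − e^{−1.010} = 0.6359.

P = 0.636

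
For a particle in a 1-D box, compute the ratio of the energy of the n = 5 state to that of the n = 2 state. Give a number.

Since E_n ∝ n², the ratio is (5/2)² = 6.25.

6.25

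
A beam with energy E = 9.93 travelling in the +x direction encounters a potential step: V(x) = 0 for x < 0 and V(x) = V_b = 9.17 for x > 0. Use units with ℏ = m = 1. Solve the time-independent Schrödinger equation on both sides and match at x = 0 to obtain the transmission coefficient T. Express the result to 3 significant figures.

T = 0.679

The wavenumbers are k₁ = √(2mE)/ℏ = 4.456 on the left and k₂ = √(2m(E − V_b))/ℏ = 1.233 on the right.
Matching ψ and ψ′ at x = 0 gives r = (k₁ − k₂)/(k₁ + k₂), so R = r² = 0.3210 and T = 1 − R = 0.6790.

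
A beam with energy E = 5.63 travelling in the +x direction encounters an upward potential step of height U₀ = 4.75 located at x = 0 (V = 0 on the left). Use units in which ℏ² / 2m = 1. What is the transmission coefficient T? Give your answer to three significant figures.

The wavenumbers are k₁ = √(2mE)/ℏ = 2.373 on the left and k₂ = √(2m(E − U₀))/ℏ = 0.9381 on the right.
Continuity of ψ and ψ′ at the step yields the reflection amplitude r = (k₁ − k₂)/(k₁ + k₂) = 0.4333; thus R = |r|² = 0.1878, T = 0.8122.

T = 0.812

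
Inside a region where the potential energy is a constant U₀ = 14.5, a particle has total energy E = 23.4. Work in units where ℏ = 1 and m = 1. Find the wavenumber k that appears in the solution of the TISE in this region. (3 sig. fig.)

k = 4.22

With E > U₀ the solution is oscillatory, ψ ∝ e^{±ikx} with k = √(2m(E − U₀))/ℏ.
k = √(2 × 1 × 8.9) = 4.219.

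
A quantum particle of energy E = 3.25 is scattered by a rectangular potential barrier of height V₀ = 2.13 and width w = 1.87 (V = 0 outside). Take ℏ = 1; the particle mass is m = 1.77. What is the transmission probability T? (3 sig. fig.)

T = 0.914

Above the barrier the interior wavenumber is k₂ = √(2m(E − V₀))/ℏ = 1.991, giving phase k₂w = 3.724.
T = [1 + V₀² sin²(k₂w) / (4E(E − V₀))]⁻¹ = 1/1.094 = 0.914.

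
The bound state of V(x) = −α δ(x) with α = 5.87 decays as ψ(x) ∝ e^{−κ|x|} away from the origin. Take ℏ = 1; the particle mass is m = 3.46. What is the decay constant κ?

Integrate −(ℏ²/2m)ψ'' − αδ(x)ψ = Eψ from −ε to +ε: the ψ'' term gives ψ'(0⁺) − ψ'(0⁻) and the δ term gives −(2mα/ℏ²)ψ(0).
With ψ ∝ e^{−κ|x|} this yields −2κ = −2mα/ℏ², so κ = mα/ℏ² = 20.31.

κ = 20.3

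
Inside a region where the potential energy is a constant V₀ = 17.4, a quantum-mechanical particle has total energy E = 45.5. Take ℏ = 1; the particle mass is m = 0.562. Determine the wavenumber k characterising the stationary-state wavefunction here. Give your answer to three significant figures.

k = 5.62

With E > V₀ the solution is oscillatory, ψ ∝ e^{±ikx} with k = √(2m(E − V₀))/ℏ.
k = √(2 × 0.562 × 28.1) = 5.620.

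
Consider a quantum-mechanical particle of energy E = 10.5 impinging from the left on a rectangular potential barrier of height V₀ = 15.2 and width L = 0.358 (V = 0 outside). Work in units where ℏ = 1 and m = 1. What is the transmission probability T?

Since E < V₀ the interior solution is evanescent with decay constant κ = √(2m(V₀ − E))/ℏ = 3.066.
κL = 1.098, sinh(κL) = 1.332.
The exact tunnelling result is T⁻¹ = 1 + V₀² sinh²(κL) / [4E(V₀ − E)] = 3.076, so T = 0.325.

T = 0.325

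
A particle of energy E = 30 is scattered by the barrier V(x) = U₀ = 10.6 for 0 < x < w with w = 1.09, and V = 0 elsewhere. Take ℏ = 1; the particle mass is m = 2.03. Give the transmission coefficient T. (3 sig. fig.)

Above the barrier the interior wavenumber is k₂ = √(2m(E − U₀))/ℏ = 8.875, giving phase k₂w = 9.674.
Matching at both interfaces gives T⁻¹ = 1 + U₀² sin²(k₂w) / [4E(E − U₀)] = 1.003, hence T = 0.997.

T = 0.997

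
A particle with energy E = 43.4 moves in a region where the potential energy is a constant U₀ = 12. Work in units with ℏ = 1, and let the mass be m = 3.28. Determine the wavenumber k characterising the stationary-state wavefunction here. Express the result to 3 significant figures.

k = 14.4

With E > U₀ the solution is oscillatory, ψ ∝ e^{±ikx} with k = √(2m(E − U₀))/ℏ.
k = √(2 × 3.28 × 31.4) = 14.35.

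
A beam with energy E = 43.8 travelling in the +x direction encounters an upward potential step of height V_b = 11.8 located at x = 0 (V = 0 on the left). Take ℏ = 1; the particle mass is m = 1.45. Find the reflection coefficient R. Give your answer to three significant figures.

R = 0.00613

The wavenumbers are k₁ = √(2mE)/ℏ = 11.27 on the left and k₂ = √(2m(E − V_b))/ℏ = 9.633 on the right.
Matching ψ and ψ′ at x = 0 gives r = (k₁ − k₂)/(k₁ + k₂), so R = r² = 0.006133 and T = 1 − R = 0.9939.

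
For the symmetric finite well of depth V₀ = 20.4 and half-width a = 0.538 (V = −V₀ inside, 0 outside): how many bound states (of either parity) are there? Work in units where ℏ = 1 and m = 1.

N = 3

Define the well-strength parameter z₀ = (a/ℏ)√(2mV₀) = 0.538 × √(2·1·20.4) = 3.436.
A new bound state (alternating even/odd) appears each time z₀ passes a multiple of π/2, so N = ⌊2z₀/π⌋ + 1 = ⌊2.188⌋ + 1 = 3.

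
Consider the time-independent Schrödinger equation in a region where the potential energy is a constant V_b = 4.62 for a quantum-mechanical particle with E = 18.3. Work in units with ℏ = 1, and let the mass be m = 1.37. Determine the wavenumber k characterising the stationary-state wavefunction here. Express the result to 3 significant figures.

With E > V_b the solution is oscillatory, ψ ∝ e^{±ikx} with k = √(2m(E − V_b))/ℏ.
k = √(2 × 1.37 × 13.68) = 6.122.

k = 6.12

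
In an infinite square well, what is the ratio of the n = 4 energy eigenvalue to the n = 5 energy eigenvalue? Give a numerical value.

0.64

E_n = n²π²ℏ²/(2mL²) so the ratio is n₂²/n₁² = 16/25 = 0.64.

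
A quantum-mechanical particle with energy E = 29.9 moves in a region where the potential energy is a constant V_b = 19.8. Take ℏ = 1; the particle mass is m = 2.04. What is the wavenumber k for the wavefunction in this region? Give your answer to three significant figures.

With E > V_b the solution is oscillatory, ψ ∝ e^{±ikx} with k = √(2m(E − V_b))/ℏ.
k = √(2 × 2.04 × 10.1) = 6.419.

k = 6.42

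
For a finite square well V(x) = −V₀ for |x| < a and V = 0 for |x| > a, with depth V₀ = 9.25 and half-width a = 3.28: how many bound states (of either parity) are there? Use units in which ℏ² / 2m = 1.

N = 7

Define the well-strength parameter z₀ = (a/ℏ)√(2mV₀) = 3.28 × √(2·0.5·9.25) = 9.976.
The even/odd transcendental equations gain one root per π/2 in z₀, giving N = 1 + ⌊2z₀/π⌋ = 1 + ⌊6.351⌋ = 7.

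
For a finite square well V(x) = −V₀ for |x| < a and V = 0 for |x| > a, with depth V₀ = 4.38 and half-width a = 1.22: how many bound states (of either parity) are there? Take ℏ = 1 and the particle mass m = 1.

The dimensionless depth is z₀ = a√(2mV₀)/ℏ = 1.22 × √(8.760) = 3.611.
A new bound state (alternating even/odd) appears each time z₀ passes a multiple of π/2, so N = ⌊2z₀/π⌋ + 1 = ⌊2.299⌋ + 1 = 3.

N = 3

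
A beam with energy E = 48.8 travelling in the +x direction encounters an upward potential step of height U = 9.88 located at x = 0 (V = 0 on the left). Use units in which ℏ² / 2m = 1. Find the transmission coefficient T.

T = 0.997

On each side the TISE gives plane waves with k = √(2m(E − V))/ℏ: k₁ = √(2·½·48.8) = 6.986, k₂ = √(2·½·38.92) = 6.239.
Continuity of ψ and ψ′ at the step yields the reflection amplitude r = (k₁ − k₂)/(k₁ + k₂) = 0.05650; thus R = |r|² = 0.003192, T = 0.9968.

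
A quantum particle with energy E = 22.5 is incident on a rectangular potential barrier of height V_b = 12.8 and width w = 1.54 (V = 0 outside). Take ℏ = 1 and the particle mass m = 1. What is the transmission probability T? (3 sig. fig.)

T = 0.959

Above the barrier the interior wavenumber is k₂ = √(2m(E − V_b))/ℏ = 4.405, giving phase k₂w = 6.783.
Matching at both interfaces gives T⁻¹ = 1 + V_b² sin²(k₂w) / [4E(E − V_b)] = 1.043, hence T = 0.959.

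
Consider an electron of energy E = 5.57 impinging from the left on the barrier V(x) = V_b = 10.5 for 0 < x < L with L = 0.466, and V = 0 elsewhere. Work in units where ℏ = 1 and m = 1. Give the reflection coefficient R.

Since E < V_b the interior solution is evanescent with decay constant κ = √(2m(V_b − E))/ℏ = 3.140.
κL = 1.463, sinh(κL) = 2.044.
The exact tunnelling result is T⁻¹ = 1 + V_b² sinh²(κL) / [4E(V_b − E)] = 5.195, so T = 0.193.
R = 1 − T = 0.807.

R = 0.807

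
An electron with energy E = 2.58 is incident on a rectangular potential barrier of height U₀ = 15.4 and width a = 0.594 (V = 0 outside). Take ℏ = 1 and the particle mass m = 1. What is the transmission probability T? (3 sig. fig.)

E < U₀: inside the barrier ψ ∝ e^{±κx} with κ = √(2m(U₀ − E))/ℏ = 5.064.
κa = 3.008, sinh(κa) = 10.10.
Matching ψ, ψ′ at both faces gives T = [1 + U₀² sinh²(κa) / (4E(U₀ − E))]⁻¹ = 1/183.7 = 0.00544.

T = 0.00544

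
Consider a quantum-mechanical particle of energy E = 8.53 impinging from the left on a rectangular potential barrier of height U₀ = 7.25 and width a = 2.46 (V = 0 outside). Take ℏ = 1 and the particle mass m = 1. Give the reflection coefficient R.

R = 0.380

E > U₀: inside the barrier k₂ = √(2m(E − U₀))/ℏ = 1.600, k₂a = 3.936.
T = [1 + U₀² sin²(k₂a) / (4E(E − U₀))]⁻¹ = 1/1.613 = 0.620.
R = 1 − T = 0.380.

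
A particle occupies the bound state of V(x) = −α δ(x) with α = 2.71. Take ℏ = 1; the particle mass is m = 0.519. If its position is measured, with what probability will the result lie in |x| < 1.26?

The normalised bound state is ψ = √κ e^{−κ|x|} with κ = mα/ℏ² = 1.406.
P(|x| < d) = ∫_{−d}^{d} κ e^{−2κ|x|} dx = 1 − e^{−2κd} = 1 − e^{−3.544} = 0.9711.

P = 0.971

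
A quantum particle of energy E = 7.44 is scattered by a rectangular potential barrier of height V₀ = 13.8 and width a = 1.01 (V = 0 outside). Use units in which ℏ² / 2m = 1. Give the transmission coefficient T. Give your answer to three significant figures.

Since E < V₀ the interior solution is evanescent with decay constant κ = √(2m(V₀ − E))/ℏ = 2.522.
κa = 2.547, sinh(κa) = 6.346.
The exact tunnelling result is T⁻¹ = 1 + V₀² sinh²(κa) / [4E(V₀ − E)] = 41.52, so T = 0.0241.

T = 0.0241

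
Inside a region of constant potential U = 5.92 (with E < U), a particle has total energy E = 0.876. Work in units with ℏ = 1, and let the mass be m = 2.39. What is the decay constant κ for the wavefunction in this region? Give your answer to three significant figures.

Since E < U the TISE in this region is ψ'' = κ²ψ with κ = √(2m(U − E))/ℏ.
κ = √(2 × 2.39 × 5.044) = 4.910.

κ = 4.91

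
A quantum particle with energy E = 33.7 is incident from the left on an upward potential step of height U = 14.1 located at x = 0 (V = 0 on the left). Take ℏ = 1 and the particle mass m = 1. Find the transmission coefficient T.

The wavenumbers are k₁ = √(2mE)/ℏ = 8.210 on the left and k₂ = √(2m(E − U))/ℏ = 6.261 on the right.
Continuity of ψ and ψ′ at the step yields the reflection amplitude r = (k₁ − k₂)/(k₁ + k₂) = 0.1347; thus R = |r|² = 0.01814, T = 0.9819.

T = 0.982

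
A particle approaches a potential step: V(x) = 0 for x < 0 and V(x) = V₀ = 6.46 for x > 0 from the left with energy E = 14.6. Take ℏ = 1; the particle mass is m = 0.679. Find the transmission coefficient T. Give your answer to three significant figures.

T = 0.979

On each side the TISE gives plane waves with k = √(2m(E − V))/ℏ: k₁ = √(2·0.679·14.6) = 4.453, k₂ = √(2·0.679·8.14) = 3.325.
Continuity of ψ and ψ′ at the step yields the reflection amplitude r = (k₁ − k₂)/(k₁ + k₂) = 0.1450; thus R = |r|² = 0.02103, T = 0.9790.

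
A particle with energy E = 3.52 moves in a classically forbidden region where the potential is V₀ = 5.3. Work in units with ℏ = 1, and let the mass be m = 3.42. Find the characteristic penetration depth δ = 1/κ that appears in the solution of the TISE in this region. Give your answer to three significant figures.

δ = 0.287

Since E < V₀ the TISE in this region is ψ'' = κ²ψ with κ = √(2m(V₀ − E))/ℏ.
κ = √(2 × 3.42 × 1.78) = 3.489. The penetration depth is δ = 1/κ = 0.287.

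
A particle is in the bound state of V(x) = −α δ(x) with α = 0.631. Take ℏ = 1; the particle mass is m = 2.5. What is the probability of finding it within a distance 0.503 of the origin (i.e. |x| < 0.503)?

P = 0.795

The normalised bound state is ψ = √κ e^{−κ|x|} with κ = mα/ℏ² = 1.578.
P(|x| < d) = ∫_{−d}^{d} κ e^{−2κ|x|} dx = 1 − e^{−2κd} = 1 − e^{−1.587} = 0.7955.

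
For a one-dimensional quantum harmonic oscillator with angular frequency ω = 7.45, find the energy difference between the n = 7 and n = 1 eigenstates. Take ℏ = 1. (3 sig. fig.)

E_n = ℏω(n + ½), so ΔE = (7 − 1) ℏω = 6 × 7.45 = 44.70.

ΔE = 44.7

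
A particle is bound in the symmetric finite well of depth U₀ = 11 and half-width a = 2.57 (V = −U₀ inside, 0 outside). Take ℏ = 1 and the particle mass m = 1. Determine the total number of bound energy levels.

The dimensionless depth is z₀ = a√(2mU₀)/ℏ = 2.57 × √(22.00) = 12.05.
The even/odd transcendental equations gain one root per π/2 in z₀, giving N = 1 + ⌊2z₀/π⌋ = 1 + ⌊7.674⌋ = 8.

N = 8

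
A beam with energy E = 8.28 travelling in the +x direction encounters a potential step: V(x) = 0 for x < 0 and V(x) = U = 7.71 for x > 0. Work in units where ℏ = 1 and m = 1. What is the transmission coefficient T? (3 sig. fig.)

On each side the TISE gives plane waves with k = √(2m(E − V))/ℏ: k₁ = √(2·1·8.28) = 4.069, k₂ = √(2·1·0.57) = 1.068.
Continuity of ψ and ψ′ at the step yields the reflection amplitude r = (k₁ − k₂)/(k₁ + k₂) = 0.5843; thus R = |r|² = 0.3414, T = 0.6586.

T = 0.659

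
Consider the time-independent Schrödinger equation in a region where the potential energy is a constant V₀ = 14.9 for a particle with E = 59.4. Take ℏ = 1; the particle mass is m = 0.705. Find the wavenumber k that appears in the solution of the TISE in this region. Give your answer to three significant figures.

With E > V₀ the solution is oscillatory, ψ ∝ e^{±ikx} with k = √(2m(E − V₀))/ℏ.
k = √(2 × 0.705 × 44.5) = 7.921.

k = 7.92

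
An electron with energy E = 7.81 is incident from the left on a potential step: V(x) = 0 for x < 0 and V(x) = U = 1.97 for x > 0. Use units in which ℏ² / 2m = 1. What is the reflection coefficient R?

On each side the TISE gives plane waves with k = √(2m(E − V))/ℏ: k₁ = √(2·½·7.81) = 2.795, k₂ = √(2·½·5.84) = 2.417.
Matching ψ and ψ′ at x = 0 gives r = (k₁ − k₂)/(k₁ + k₂), so R = r² = 0.005262 and T = 1 − R = 0.9947.

R = 0.00526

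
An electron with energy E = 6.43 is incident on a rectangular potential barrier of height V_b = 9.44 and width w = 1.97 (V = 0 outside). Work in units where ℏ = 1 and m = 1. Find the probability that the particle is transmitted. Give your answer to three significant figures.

E < V_b: inside the barrier ψ ∝ e^{±κx} with κ = √(2m(V_b − E))/ℏ = 2.454.
κw = 4.834, sinh(κw) = 62.82.
The exact tunnelling result is T⁻¹ = 1 + V_b² sinh²(κw) / [4E(V_b − E)] = 4544, so T = 0.000220.

T = 0.000220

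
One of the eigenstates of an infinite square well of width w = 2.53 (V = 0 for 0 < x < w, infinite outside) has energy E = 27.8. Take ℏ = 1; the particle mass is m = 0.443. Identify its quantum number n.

For an infinite well E_n = n²π²ℏ²/(2mw²), so n = (w/πℏ)√(2mE).
n = (2.53/π) × √(2 × 0.443 × 27.8) = 3.997 → n = 4.

n = 4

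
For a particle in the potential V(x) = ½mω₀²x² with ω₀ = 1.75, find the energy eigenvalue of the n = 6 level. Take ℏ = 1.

E = 11.4

The oscillator eigenvalues are E_n = ℏω₀(n + ½), so E_6 = 1.75 × 6.5 = 11.38.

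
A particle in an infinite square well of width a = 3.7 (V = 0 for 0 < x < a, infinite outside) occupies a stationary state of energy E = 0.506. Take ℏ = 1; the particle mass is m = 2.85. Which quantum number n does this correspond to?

n = 2

From E_n = n²π²ℏ²/(2ma²) invert to n = √(2ma²E)/(πℏ).
n = (3.7/π) × √(2 × 2.85 × 0.506) = 2.000 → n = 2.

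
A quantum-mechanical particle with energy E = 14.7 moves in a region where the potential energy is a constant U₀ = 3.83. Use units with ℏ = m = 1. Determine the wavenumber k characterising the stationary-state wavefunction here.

With E > U₀ the solution is oscillatory, ψ ∝ e^{±ikx} with k = √(2m(E − U₀))/ℏ.
k = √(2 × 1 × 10.87) = 4.663.

k = 4.66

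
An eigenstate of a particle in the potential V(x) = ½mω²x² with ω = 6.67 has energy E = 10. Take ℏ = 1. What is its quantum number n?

n = 1

Invert E_n = (n + ½)ℏω: n = E/ℏω − ½ = 0.999, so n = 1.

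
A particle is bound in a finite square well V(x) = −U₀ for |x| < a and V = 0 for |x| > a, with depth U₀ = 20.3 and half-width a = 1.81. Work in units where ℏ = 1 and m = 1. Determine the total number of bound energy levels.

The dimensionless depth is z₀ = a√(2mU₀)/ℏ = 1.81 × √(40.60) = 11.53.
A new bound state (alternating even/odd) appears each time z₀ passes a multiple of π/2, so N = ⌊2z₀/π⌋ + 1 = ⌊7.342⌋ + 1 = 8.

N = 8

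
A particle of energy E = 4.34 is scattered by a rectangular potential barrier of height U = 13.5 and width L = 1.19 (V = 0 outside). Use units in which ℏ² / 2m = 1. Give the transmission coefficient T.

E < U: inside the barrier ψ ∝ e^{±κx} with κ = √(2m(U − E))/ℏ = 3.027.
κL = 3.602, sinh(κL) = 18.31.
Matching ψ, ψ′ at both faces gives T = [1 + U² sinh²(κL) / (4E(U − E))]⁻¹ = 1/385.4 = 0.00259.

T = 0.00259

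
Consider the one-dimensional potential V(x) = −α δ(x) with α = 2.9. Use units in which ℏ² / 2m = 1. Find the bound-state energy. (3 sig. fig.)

For x ≠ 0 the bound state is ψ ∝ e^{−κ|x|}; integrating the TISE across the delta gives the cusp condition 2κ = 2mα/ℏ², so κ = 1.450.
Then E = −ℏ²κ²/(2m) = −mα²/(2ℏ²) = -2.103.

E = -2.10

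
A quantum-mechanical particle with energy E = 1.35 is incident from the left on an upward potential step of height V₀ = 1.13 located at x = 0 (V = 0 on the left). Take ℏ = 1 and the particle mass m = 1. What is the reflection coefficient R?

The wavenumbers are k₁ = √(2mE)/ℏ = 1.643 on the left and k₂ = √(2m(E − V₀))/ℏ = 0.6633 on the right.
Continuity of ψ and ψ′ at the step yields the reflection amplitude r = (k₁ − k₂)/(k₁ + k₂) = 0.4248; thus R = |r|² = 0.1805, T = 0.8195.

R = 0.180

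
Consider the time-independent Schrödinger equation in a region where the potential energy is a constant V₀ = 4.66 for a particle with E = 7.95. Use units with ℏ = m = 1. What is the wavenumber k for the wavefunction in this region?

k = 2.57

With E > V₀ the solution is oscillatory, ψ ∝ e^{±ikx} with k = √(2m(E − V₀))/ℏ.
k = √(2 × 1 × 3.29) = 2.565.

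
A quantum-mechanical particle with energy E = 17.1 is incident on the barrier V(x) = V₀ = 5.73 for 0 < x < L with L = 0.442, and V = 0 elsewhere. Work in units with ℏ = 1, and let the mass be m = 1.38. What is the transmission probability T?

Above the barrier the interior wavenumber is k₂ = √(2m(E − V₀))/ℏ = 5.602, giving phase k₂L = 2.476.
T = [1 + V₀² sin²(k₂L) / (4E(E − V₀))]⁻¹ = 1/1.016 = 0.984.

T = 0.984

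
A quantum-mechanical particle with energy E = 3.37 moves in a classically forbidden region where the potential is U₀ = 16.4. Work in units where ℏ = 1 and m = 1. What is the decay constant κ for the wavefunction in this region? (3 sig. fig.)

κ = 5.10

Since E < U₀ the TISE in this region is ψ'' = κ²ψ with κ = √(2m(U₀ − E))/ℏ.
κ = √(2 × 1 × 13.03) = 5.105.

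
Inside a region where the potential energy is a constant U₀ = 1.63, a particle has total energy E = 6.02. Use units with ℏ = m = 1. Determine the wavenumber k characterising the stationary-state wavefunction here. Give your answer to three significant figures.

With E > U₀ the solution is oscillatory, ψ ∝ e^{±ikx} with k = √(2m(E − U₀))/ℏ.
k = √(2 × 1 × 4.39) = 2.963.

k = 2.96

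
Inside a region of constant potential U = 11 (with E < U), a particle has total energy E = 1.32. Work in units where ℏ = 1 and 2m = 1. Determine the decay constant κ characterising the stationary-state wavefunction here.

κ = 3.11

Since E < U the TISE in this region is ψ'' = κ²ψ with κ = √(2m(U − E))/ℏ.
κ = √(2 × 0.5 × 9.68) = 3.111.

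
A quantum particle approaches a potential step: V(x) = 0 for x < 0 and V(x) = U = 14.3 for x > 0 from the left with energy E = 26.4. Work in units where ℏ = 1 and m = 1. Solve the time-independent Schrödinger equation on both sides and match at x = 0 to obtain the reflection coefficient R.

The wavenumbers are k₁ = √(2mE)/ℏ = 7.266 on the left and k₂ = √(2m(E − U))/ℏ = 4.919 on the right.
Matching ψ and ψ′ at x = 0 gives r = (k₁ − k₂)/(k₁ + k₂), so R = r² = 0.03710 and T = 1 − R = 0.9629.

R = 0.0371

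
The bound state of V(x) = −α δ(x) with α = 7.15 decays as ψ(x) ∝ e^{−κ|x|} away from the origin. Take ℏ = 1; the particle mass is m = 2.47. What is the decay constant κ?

Integrate −(ℏ²/2m)ψ'' − αδ(x)ψ = Eψ from −ε to +ε: the ψ'' term gives ψ'(0⁺) − ψ'(0⁻) and the δ term gives −(2mα/ℏ²)ψ(0).
With ψ ∝ e^{−κ|x|} this yields −2κ = −2mα/ℏ², so κ = mα/ℏ² = 17.66.

κ = 17.7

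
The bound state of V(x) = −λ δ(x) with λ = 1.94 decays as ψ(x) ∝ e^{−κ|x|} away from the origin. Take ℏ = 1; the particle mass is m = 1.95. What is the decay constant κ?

Integrating the TISE across x = 0 gives the cusp condition ψ'(0⁺) − ψ'(0⁻) = −(2mλ/ℏ²)ψ(0).
With ψ ∝ e^{−κ|x|} this yields −2κ = −2mλ/ℏ², so κ = mλ/ℏ² = 3.783.

κ = 3.78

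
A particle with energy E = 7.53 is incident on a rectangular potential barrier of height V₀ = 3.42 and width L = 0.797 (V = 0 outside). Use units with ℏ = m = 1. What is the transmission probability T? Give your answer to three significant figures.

T = 0.949

Above the barrier the interior wavenumber is k₂ = √(2m(E − V₀))/ℏ = 2.867, giving phase k₂L = 2.285.
T = [1 + V₀² sin²(k₂L) / (4E(E − V₀))]⁻¹ = 1/1.054 = 0.949.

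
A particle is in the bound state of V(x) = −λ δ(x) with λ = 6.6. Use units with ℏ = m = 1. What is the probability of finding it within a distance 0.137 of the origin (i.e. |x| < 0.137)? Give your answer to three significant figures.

P = 0.836

The normalised bound state is ψ = √κ e^{−κ|x|} with κ = mλ/ℏ² = 6.600.
P(|x| < d) = ∫_{−d}^{d} κ e^{−2κ|x|} dx = 1 − e^{−2κd} = 1 − e^{−1.808} = 0.8361.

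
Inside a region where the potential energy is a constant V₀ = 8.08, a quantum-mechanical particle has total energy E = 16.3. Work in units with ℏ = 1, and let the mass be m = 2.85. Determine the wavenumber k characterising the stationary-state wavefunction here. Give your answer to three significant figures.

With E > V₀ the solution is oscillatory, ψ ∝ e^{±ikx} with k = √(2m(E − V₀))/ℏ.
k = √(2 × 2.85 × 8.22) = 6.845.

k = 6.84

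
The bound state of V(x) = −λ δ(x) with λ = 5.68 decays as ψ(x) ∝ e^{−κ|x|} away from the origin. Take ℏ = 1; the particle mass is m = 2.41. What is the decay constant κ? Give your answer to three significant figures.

Integrate −(ℏ²/2m)ψ'' − λδ(x)ψ = Eψ from −ε to +ε: the ψ'' term gives ψ'(0⁺) − ψ'(0⁻) and the δ term gives −(2mλ/ℏ²)ψ(0).
With ψ ∝ e^{−κ|x|} this yields −2κ = −2mλ/ℏ², so κ = mλ/ℏ² = 13.69.

κ = 13.7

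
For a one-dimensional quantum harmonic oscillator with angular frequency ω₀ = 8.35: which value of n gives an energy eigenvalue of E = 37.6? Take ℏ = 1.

n = 4

Invert E_n = (n + ½)ℏω₀: n = E/ℏω₀ − ½ = 4.003, so n = 4.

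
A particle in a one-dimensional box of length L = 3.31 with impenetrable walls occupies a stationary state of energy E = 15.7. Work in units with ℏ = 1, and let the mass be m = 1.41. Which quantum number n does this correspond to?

For an infinite well E_n = n²π²ℏ²/(2mL²), so n = (L/πℏ)√(2mE).
n = (3.31/π) × √(2 × 1.41 × 15.7) = 7.011 → n = 7.

n = 7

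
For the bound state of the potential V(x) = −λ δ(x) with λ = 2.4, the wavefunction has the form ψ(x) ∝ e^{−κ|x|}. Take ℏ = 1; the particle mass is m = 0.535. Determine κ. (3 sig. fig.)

Integrating the TISE across x = 0 gives the cusp condition ψ'(0⁺) − ψ'(0⁻) = −(2mλ/ℏ²)ψ(0).
With ψ ∝ e^{−κ|x|} this yields −2κ = −2mλ/ℏ², so κ = mλ/ℏ² = 1.284.

κ = 1.28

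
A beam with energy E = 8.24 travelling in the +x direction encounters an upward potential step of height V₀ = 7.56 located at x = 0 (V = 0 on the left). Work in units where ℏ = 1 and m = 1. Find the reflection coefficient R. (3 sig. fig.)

The wavenumbers are k₁ = √(2mE)/ℏ = 4.060 on the left and k₂ = √(2m(E − V₀))/ℏ = 1.166 on the right.
Matching ψ and ψ′ at x = 0 gives r = (k₁ − k₂)/(k₁ + k₂), so R = r² = 0.3066 and T = 1 − R = 0.6934.

R = 0.307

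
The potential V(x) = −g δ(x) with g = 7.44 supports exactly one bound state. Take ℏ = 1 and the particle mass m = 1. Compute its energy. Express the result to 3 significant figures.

E = -27.7

For x ≠ 0 the bound state is ψ ∝ e^{−κ|x|}; integrating the TISE across the delta gives the cusp condition 2κ = 2mg/ℏ², so κ = 7.440.
Then E = −ℏ²κ²/(2m) = −mg²/(2ℏ²) = -27.68.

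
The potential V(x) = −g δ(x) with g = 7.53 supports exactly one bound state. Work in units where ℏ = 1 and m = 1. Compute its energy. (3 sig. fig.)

E = -28.4

The bound state is ψ(x) = √κ e^{−κ|x|}. The derivative jump ψ'(0⁺) − ψ'(0⁻) = −(2mg/ℏ²)ψ(0) fixes κ = mg/ℏ² = 7.530.
Then E = −ℏ²κ²/(2m) = −mg²/(2ℏ²) = -28.35.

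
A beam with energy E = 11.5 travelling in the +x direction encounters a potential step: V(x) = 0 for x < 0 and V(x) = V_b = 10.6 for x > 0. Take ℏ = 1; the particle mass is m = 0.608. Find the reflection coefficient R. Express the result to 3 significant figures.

R = 0.317

On each side the TISE gives plane waves with k = √(2m(E − V))/ℏ: k₁ = √(2·0.608·11.5) = 3.740, k₂ = √(2·0.608·0.9) = 1.046.
Continuity of ψ and ψ′ at the step yields the reflection amplitude r = (k₁ − k₂)/(k₁ + k₂) = 0.5628; thus R = |r|² = 0.3167, T = 0.6833.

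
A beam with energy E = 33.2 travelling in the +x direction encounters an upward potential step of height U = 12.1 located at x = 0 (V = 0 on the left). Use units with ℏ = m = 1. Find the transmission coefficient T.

On each side the TISE gives plane waves with k = √(2m(E − V))/ℏ: k₁ = √(2·1·33.2) = 8.149, k₂ = √(2·1·21.1) = 6.496.
Matching ψ and ψ′ at x = 0 gives r = (k₁ − k₂)/(k₁ + k₂), so R = r² = 0.01273 and T = 1 − R = 0.9873.

T = 0.987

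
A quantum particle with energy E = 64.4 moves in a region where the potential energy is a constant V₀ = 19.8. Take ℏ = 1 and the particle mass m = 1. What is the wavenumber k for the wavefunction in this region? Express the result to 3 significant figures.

With E > V₀ the solution is oscillatory, ψ ∝ e^{±ikx} with k = √(2m(E − V₀))/ℏ.
k = √(2 × 1 × 44.6) = 9.445.

k = 9.44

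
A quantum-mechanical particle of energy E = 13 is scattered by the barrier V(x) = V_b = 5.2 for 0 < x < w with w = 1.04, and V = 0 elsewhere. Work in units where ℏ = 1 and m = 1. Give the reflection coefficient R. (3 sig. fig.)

E > V_b: inside the barrier k₂ = √(2m(E − V_b))/ℏ = 3.950, k₂w = 4.108.
T = [1 + V_b² sin²(k₂w) / (4E(E − V_b))]⁻¹ = 1/1.045 = 0.957.
R = 1 − T = 0.0432.

R = 0.0432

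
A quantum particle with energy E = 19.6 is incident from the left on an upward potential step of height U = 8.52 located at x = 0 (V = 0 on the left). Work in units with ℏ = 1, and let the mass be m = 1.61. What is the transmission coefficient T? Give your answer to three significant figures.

T = 0.980

On each side the TISE gives plane waves with k = √(2m(E − V))/ℏ: k₁ = √(2·1.61·19.6) = 7.944, k₂ = √(2·1.61·11.08) = 5.973.
Continuity of ψ and ψ′ at the step yields the reflection amplitude r = (k₁ − k₂)/(k₁ + k₂) = 0.1416; thus R = |r|² = 0.02006, T = 0.9799.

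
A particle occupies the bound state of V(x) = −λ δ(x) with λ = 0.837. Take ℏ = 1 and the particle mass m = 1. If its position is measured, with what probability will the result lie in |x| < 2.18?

The normalised bound state is ψ = √κ e^{−κ|x|} with κ = mλ/ℏ² = 0.8370.
P(|x| < d) = ∫_{−d}^{d} κ e^{−2κ|x|} dx = 1 − e^{−2κd} = 1 − e^{−3.649} = 0.9740.

P = 0.974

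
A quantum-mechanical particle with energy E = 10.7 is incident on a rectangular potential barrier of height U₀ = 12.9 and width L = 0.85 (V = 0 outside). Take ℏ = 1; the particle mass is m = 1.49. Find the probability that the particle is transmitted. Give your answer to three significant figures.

E < U₀: inside the barrier ψ ∝ e^{±κx} with κ = √(2m(U₀ − E))/ℏ = 2.560.
κL = 2.176, sinh(κL) = 4.351.
The exact tunnelling result is T⁻¹ = 1 + U₀² sinh²(κL) / [4E(U₀ − E)] = 34.45, so T = 0.0290.

T = 0.0290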